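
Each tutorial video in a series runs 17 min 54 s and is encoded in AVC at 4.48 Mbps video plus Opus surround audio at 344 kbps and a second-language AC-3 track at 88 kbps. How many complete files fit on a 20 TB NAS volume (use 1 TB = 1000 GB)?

30328

17 min 54 s = 1074 s
Audio total: 344 + 88 = 432 kbps = 0.432 Mbps.
Total bitrate: 4.912 Mbps.
Per item: 4.912 Mbps × 1074 s = 5,275 Mb = 659.4 MB.
Capacity: 20 TB = 160,000,000 Mb; 30328.95 items → 30328 complete.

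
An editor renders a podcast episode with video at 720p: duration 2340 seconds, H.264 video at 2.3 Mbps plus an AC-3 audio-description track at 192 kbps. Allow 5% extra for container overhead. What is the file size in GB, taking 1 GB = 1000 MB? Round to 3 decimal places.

Audio: 192 kbps = 0.192 Mbps.
Total bitrate: 2.3 + 0.192 = 2.492 Mbps.
Stream data: 2.492 Mbps × 2340 s = 5831.3 Mb.
With 5% container overhead: ×1.05.
6,123 Mb ÷ 8 = 765.4 MB → 0.7654 GB.

0.765 GB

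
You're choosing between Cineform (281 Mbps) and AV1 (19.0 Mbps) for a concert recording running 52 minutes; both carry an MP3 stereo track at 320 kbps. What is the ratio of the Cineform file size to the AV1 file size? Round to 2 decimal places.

14.56

52 min = 3120 s
Audio: 320 kbps = 0.320 Mbps.
Cineform: 281.320 Mbps × 3120 s = 877718.4 Mb = 109.715 GB.
AV1: 19.320 Mbps × 3120 s = 60278.4 Mb = 7.535 GB.
Ratio: 109.715 / 7.535 = 14.561.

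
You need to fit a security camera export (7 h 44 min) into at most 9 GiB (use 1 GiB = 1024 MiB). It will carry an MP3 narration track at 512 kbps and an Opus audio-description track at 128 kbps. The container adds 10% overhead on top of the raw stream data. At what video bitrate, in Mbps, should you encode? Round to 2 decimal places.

1.88 Mbps

Budget: 9 GiB = 77309.4 Mb.
Stream payload after overhead: 77309.4 / 1.10 = 70281.3 Mb.
7 h 44 min = 464 min = 27840 s
Total bitrate budget: 70281.3 Mb / 27840 s = 2.524 Mbps.
Audio total: 512 + 128 = 640 kbps = 0.640 Mbps.
Video: 2.524 − 0.640 = 1.884 Mbps.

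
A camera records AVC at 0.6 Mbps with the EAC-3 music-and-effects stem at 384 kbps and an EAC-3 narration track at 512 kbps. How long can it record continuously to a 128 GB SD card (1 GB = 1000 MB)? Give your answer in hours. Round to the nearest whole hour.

Audio total: 384 + 512 = 896 kbps = 0.896 Mbps.
Total bitrate: 0.6 + 0.896 = 1.496 Mbps.
Capacity: 128 GB = 1,024,000 Mb.
Recording time: 1,024,000 / 1.496 = 684,492 s ≈ 190 hours.

190 hours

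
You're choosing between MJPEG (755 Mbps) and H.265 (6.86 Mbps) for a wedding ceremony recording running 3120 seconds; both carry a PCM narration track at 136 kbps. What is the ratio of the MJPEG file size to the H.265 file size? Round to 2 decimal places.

107.94

Audio: 136 kbps = 0.136 Mbps.
MJPEG: 755.136 Mbps × 3120 s = 2356024.3 Mb = 274.277 GiB.
H.265: 6.996 Mbps × 3120 s = 21827.5 Mb = 2.541 GiB.
Ratio: 274.277 / 2.541 = 107.938.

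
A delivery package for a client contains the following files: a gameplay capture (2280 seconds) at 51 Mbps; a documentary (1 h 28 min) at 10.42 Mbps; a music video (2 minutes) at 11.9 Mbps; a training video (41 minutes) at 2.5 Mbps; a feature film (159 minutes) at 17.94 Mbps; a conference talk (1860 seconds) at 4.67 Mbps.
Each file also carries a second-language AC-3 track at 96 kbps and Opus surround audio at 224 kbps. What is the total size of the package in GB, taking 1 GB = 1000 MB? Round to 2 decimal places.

45.70 GB

Audio total: 96 + 224 = 320 kbps = 0.320 Mbps.
gameplay capture: 51.320 Mbps × 2280 s = 117009.6 Mb
documentary: 10.740 Mbps × 5280 s = 56707.2 Mb
music video: 12.220 Mbps × 120 s = 1466.4 Mb
training video: 2.820 Mbps × 2460 s = 6937.2 Mb
feature film: 18.260 Mbps × 9540 s = 174200.4 Mb
conference talk: 4.990 Mbps × 1860 s = 9281.4 Mb
Total: 365602.2 Mb = 45700.3 MB.
= 45.70 GB.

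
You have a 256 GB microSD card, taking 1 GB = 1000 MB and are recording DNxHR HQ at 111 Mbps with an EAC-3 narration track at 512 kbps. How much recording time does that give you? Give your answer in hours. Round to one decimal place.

5.1 hours

Audio: 512 kbps = 0.512 Mbps.
Total bitrate: 111 + 0.512 = 111.512 Mbps.
Capacity: 256 GB = 2,048,000 Mb.
Recording time: 2,048,000 / 111.512 = 18,366 s ≈ 5.10 hours.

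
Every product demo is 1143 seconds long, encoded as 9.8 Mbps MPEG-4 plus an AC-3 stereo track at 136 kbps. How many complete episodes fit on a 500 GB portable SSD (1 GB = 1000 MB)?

Audio: 136 kbps = 0.136 Mbps.
Total bitrate: 9.936 Mbps.
Per item: 9.936 Mbps × 1143 s = 11,357 Mb = 1,420 MB.
Capacity: 500 GB = 4,000,000 Mb; 352.21 items → 352 complete.

352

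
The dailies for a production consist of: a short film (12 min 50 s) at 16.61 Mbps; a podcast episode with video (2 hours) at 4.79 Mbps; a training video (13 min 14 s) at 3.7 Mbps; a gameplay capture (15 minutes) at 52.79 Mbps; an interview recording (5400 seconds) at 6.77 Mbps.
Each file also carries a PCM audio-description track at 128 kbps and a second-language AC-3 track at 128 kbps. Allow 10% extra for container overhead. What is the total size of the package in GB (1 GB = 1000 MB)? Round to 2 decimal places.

18.99 GB

Audio total: 128 + 128 = 256 kbps = 0.256 Mbps.
short film: 16.866 Mbps × 770 s × 1.10 = 14285.5 Mb
podcast episode with video: 5.046 Mbps × 7200 s × 1.10 = 39964.3 Mb
training video: 3.956 Mbps × 794 s × 1.10 = 3455.2 Mb
gameplay capture: 53.046 Mbps × 900 s × 1.10 = 52515.5 Mb
interview recording: 7.026 Mbps × 5400 s × 1.10 = 41734.4 Mb
Total: 151955.0 Mb = 18994.4 MB.
= 18.99 GB.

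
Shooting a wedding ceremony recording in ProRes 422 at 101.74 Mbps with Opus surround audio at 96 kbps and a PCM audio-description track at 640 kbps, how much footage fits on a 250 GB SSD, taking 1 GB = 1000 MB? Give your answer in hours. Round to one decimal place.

Audio total: 96 + 640 = 736 kbps = 0.736 Mbps.
Total bitrate: 101.74 + 0.736 = 102.476 Mbps.
Capacity: 250 GB = 2,000,000 Mb.
Recording time: 2,000,000 / 102.476 = 19,517 s ≈ 5.42 hours.

5.4 hours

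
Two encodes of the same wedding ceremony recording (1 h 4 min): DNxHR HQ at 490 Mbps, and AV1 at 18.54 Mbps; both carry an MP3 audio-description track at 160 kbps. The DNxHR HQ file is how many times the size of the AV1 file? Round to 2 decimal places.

26.21

1 h 4 min = 64 min = 3840 s
Audio: 160 kbps = 0.160 Mbps.
DNxHR HQ: 490.160 Mbps × 3840 s = 1882214.4 Mb = 219.119 GiB.
AV1: 18.700 Mbps × 3840 s = 71808.0 Mb = 8.360 GiB.
Ratio: 219.119 / 8.360 = 26.212.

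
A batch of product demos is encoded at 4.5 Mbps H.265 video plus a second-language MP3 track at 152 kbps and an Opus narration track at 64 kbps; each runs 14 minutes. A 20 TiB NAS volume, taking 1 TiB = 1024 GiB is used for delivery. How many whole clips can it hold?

44408

14 min = 840 s
Audio total: 152 + 64 = 216 kbps = 0.216 Mbps.
Total bitrate: 4.716 Mbps.
Per item: 4.716 Mbps × 840 s = 3,961 Mb = 495.2 MB.
Capacity: 20 TiB = 175,921,860 Mb; 44408.56 items → 44408 complete.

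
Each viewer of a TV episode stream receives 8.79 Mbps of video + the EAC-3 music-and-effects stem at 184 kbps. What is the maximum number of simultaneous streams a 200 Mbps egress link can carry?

22

Audio: 184 kbps = 0.184 Mbps.
Per-viewer media rate: 8.974 Mbps.
200 Mbps = 200.0 Mbps; 200.0 / 8.974 = 22.29 → 22 viewers.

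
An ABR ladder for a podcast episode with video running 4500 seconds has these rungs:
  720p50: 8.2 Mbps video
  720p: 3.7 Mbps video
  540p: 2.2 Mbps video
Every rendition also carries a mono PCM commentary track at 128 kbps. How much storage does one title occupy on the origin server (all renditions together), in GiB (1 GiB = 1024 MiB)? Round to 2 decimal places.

Audio: 128 kbps = 0.128 Mbps.
Sum of rendition bitrates: (8.2+0.128) + (3.7+0.128) + (2.2+0.128) = 14.484 Mbps.
× 4500 s = 65,178 Mb = 8,147 MB = 7.588 GiB.

7.59 GiB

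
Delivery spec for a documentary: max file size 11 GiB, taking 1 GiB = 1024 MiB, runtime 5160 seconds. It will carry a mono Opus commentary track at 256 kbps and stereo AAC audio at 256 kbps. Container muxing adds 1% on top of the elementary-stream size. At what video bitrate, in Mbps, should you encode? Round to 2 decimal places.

17.62 Mbps

Budget: 11 GiB = 94489.3 Mb.
Stream payload after overhead: 94489.3 / 1.01 = 93553.7 Mb.
Total bitrate budget: 93553.7 Mb / 5160 s = 18.131 Mbps.
Audio total: 256 + 256 = 512 kbps = 0.512 Mbps.
Video: 18.131 − 0.512 = 17.619 Mbps.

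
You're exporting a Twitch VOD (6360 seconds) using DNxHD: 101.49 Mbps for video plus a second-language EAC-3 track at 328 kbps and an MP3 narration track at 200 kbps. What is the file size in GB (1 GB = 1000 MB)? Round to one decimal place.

81.1 GB

Audio total: 328 + 200 = 528 kbps = 0.528 Mbps.
Total bitrate: 101.49 + 0.528 = 102.018 Mbps.
Stream data: 102.018 Mbps × 6360 s = 648834.5 Mb.
648,834 Mb ÷ 8 = 81,104 MB → 81.10 GB.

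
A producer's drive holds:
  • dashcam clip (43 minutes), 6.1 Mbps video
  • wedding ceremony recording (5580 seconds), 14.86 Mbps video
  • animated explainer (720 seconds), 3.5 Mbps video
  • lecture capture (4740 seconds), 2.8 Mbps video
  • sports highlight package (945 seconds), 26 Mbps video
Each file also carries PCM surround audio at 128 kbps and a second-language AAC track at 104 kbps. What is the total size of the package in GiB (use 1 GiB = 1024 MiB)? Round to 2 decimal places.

Audio total: 128 + 104 = 232 kbps = 0.232 Mbps.
dashcam clip: 6.332 Mbps × 2580 s = 16336.6 Mb
wedding ceremony recording: 15.092 Mbps × 5580 s = 84213.4 Mb
animated explainer: 3.732 Mbps × 720 s = 2687.0 Mb
lecture capture: 3.032 Mbps × 4740 s = 14371.7 Mb
sports highlight package: 26.232 Mbps × 945 s = 24789.2 Mb
Total: 142397.9 Mb = 17799.7 MB.
= 16.58 GiB.

16.58 GiB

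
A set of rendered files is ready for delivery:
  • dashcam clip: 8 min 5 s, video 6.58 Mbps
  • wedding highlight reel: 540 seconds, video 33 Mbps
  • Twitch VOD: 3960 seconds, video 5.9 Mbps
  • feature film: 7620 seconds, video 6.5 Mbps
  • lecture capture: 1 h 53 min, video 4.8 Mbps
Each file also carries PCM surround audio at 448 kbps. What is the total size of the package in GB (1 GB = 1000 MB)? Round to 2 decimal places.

Audio: 448 kbps = 0.448 Mbps.
dashcam clip: 7.028 Mbps × 485 s = 3408.6 Mb
wedding highlight reel: 33.448 Mbps × 540 s = 18061.9 Mb
Twitch VOD: 6.348 Mbps × 3960 s = 25138.1 Mb
feature film: 6.948 Mbps × 7620 s = 52943.8 Mb
lecture capture: 5.248 Mbps × 6780 s = 35581.4 Mb
Total: 135133.8 Mb = 16891.7 MB.
= 16.89 GB.

16.89 GB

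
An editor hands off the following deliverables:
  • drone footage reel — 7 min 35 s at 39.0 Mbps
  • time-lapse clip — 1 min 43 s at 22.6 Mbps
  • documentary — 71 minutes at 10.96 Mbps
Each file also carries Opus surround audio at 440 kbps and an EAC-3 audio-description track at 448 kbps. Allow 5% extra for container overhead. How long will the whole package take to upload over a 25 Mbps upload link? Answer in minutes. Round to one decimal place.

Audio total: 440 + 448 = 888 kbps = 0.888 Mbps.
drone footage reel: 39.888 Mbps × 455 s × 1.05 = 19056.5 Mb
time-lapse clip: 23.488 Mbps × 103 s × 1.05 = 2540.2 Mb
documentary: 11.848 Mbps × 4260 s × 1.05 = 52996.1 Mb
Total: 74592.8 Mb = 9324.1 MB.
At 25 Mbps: 74592.8 / 25 = 2984 s ≈ 49.7 minutes.

49.7 minutes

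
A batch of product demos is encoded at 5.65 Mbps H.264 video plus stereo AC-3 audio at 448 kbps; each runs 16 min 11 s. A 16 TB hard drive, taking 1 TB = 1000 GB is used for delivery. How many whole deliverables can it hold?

16 min 11 s = 971 s
Audio: 448 kbps = 0.448 Mbps.
Total bitrate: 6.098 Mbps.
Per item: 6.098 Mbps × 971 s = 5,921 Mb = 740.1 MB.
Capacity: 16 TB = 128,000,000 Mb; 21617.39 items → 21617 complete.

21617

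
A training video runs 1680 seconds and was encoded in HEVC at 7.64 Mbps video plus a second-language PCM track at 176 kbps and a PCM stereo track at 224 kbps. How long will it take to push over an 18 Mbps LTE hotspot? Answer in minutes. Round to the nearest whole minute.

Audio total: 176 + 224 = 400 kbps = 0.400 Mbps.
Total bitrate: 8.040 Mbps.
File: 8.040 Mbps × 1680 s = 13507.2 Mb.
At 18 Mbps: 13507.2 / 18 = 750.4 s ≈ 12.5 minutes.

13 minutes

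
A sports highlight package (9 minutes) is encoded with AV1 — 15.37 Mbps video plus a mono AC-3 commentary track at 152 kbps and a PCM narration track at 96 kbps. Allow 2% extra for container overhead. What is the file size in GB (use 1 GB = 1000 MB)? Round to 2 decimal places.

1.08 GB

9 min = 540 s
Audio total: 152 + 96 = 248 kbps = 0.248 Mbps.
Total bitrate: 15.37 + 0.248 = 15.618 Mbps.
Stream data: 15.618 Mbps × 540 s = 8433.7 Mb.
With 2% container overhead: ×1.02.
8,602 Mb ÷ 8 = 1,075 MB → 1.075 GB.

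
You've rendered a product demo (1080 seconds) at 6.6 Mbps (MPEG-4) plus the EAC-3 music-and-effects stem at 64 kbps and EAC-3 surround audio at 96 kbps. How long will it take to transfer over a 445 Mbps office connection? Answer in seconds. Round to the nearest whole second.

Audio total: 64 + 96 = 160 kbps = 0.160 Mbps.
Total bitrate: 6.760 Mbps.
File: 6.760 Mbps × 1080 s = 7300.8 Mb.
At 445 Mbps: 7300.8 / 445 = 16.4 s ≈ 16.4 seconds.

16 seconds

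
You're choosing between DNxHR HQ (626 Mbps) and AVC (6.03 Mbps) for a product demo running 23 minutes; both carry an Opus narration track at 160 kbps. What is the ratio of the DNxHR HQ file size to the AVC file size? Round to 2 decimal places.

23 min = 1380 s
Audio: 160 kbps = 0.160 Mbps.
DNxHR HQ: 626.160 Mbps × 1380 s = 864100.8 Mb = 108.013 GB.
AVC: 6.190 Mbps × 1380 s = 8542.2 Mb = 1.068 GB.
Ratio: 108.013 / 1.068 = 101.157.

101.16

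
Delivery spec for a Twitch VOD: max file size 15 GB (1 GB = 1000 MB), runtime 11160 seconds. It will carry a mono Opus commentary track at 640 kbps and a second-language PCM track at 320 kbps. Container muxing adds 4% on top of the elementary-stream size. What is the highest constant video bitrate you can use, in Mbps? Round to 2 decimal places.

9.38 Mbps

Budget: 15 GB = 120000.0 Mb.
Stream payload after overhead: 120000.0 / 1.04 = 115384.6 Mb.
Total bitrate budget: 115384.6 Mb / 11160 s = 10.339 Mbps.
Audio total: 640 + 320 = 960 kbps = 0.960 Mbps.
Video: 10.339 − 0.960 = 9.379 Mbps.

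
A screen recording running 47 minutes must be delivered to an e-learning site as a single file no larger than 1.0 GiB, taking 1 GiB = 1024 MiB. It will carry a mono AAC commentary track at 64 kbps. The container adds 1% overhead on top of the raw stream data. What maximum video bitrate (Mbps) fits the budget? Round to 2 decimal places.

Budget: 1.0 GiB = 8589.9 Mb.
Stream payload after overhead: 8589.9 / 1.01 = 8504.9 Mb.
47 min = 2820 s
Total bitrate budget: 8504.9 Mb / 2820 s = 3.016 Mbps.
Audio: 64 kbps = 0.064 Mbps.
Video: 3.016 − 0.064 = 2.952 Mbps.

2.95 Mbps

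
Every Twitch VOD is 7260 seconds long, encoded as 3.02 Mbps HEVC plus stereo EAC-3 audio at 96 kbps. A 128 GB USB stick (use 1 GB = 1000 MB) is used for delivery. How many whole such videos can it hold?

45

Audio: 96 kbps = 0.096 Mbps.
Total bitrate: 3.116 Mbps.
Per item: 3.116 Mbps × 7260 s = 22,622 Mb = 2,828 MB.
Capacity: 128 GB = 1,024,000 Mb; 45.27 items → 45 complete.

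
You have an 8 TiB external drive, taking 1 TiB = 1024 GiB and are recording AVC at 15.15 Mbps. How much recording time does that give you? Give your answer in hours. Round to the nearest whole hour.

Capacity: 8 TiB = 70,368,744 Mb.
Recording time: 70,368,744 / 15.150 = 4,644,802 s ≈ 1,290 hours.

1290 hours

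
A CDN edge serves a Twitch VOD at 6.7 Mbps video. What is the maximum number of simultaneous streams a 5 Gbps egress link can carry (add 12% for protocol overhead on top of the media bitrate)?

On the wire with 12% overhead: 7.504 Mbps.
5 Gbps = 5,000 Mbps; 5,000 / 7.504 = 666.31 → 666 viewers.

666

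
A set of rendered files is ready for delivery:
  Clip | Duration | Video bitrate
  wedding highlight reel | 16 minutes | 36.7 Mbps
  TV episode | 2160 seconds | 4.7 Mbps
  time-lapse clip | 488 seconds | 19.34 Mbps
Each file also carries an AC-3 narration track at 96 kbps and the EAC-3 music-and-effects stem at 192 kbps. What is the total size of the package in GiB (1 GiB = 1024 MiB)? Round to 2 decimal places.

Audio total: 96 + 192 = 288 kbps = 0.288 Mbps.
wedding highlight reel: 36.988 Mbps × 960 s = 35508.5 Mb
TV episode: 4.988 Mbps × 2160 s = 10774.1 Mb
time-lapse clip: 19.628 Mbps × 488 s = 9578.5 Mb
Total: 55861.0 Mb = 6982.6 MB.
= 6.503 GiB.

6.50 GiB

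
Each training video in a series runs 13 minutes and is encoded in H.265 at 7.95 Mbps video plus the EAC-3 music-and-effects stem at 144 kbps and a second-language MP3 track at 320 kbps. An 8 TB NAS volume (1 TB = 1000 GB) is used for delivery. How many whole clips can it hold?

13 min = 780 s
Audio total: 144 + 320 = 464 kbps = 0.464 Mbps.
Total bitrate: 8.414 Mbps.
Per item: 8.414 Mbps × 780 s = 6,563 Mb = 820.4 MB.
Capacity: 8 TB = 64,000,000 Mb; 9751.76 items → 9751 complete.

9751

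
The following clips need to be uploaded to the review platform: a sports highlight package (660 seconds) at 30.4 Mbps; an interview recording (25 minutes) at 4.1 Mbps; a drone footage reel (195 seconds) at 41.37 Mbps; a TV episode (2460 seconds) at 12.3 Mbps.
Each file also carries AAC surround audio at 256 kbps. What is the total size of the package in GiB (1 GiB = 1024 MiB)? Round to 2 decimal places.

Audio: 256 kbps = 0.256 Mbps.
sports highlight package: 30.656 Mbps × 660 s = 20233.0 Mb
interview recording: 4.356 Mbps × 1500 s = 6534.0 Mb
drone footage reel: 41.626 Mbps × 195 s = 8117.1 Mb
TV episode: 12.556 Mbps × 2460 s = 30887.8 Mb
Total: 65771.8 Mb = 8221.5 MB.
= 7.657 GiB.

7.66 GiB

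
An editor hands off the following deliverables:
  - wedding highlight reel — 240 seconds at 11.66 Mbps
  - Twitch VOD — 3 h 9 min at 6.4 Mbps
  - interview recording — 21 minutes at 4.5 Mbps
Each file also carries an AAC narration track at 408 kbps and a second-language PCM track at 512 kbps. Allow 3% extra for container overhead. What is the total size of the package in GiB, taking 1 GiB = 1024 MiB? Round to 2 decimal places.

Audio total: 408 + 512 = 920 kbps = 0.920 Mbps.
wedding highlight reel: 12.580 Mbps × 240 s × 1.03 = 3109.8 Mb
Twitch VOD: 7.320 Mbps × 11340 s × 1.03 = 85499.1 Mb
interview recording: 5.420 Mbps × 1260 s × 1.03 = 7034.1 Mb
Total: 95642.9 Mb = 11955.4 MB.
= 11.13 GiB.

11.13 GiB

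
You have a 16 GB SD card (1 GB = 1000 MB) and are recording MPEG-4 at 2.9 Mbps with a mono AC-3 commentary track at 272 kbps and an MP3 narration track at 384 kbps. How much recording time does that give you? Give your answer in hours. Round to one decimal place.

10.0 hours

Audio total: 272 + 384 = 656 kbps = 0.656 Mbps.
Total bitrate: 2.9 + 0.656 = 3.556 Mbps.
Capacity: 16 GB = 128,000 Mb.
Recording time: 128,000 / 3.556 = 35,996 s ≈ 10.00 hours.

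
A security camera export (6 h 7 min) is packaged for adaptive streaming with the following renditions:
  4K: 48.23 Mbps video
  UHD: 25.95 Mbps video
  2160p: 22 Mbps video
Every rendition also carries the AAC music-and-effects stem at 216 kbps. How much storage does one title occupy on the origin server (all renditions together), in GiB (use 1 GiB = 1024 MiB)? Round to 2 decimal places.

6 h 7 min = 367 min = 22020 s
Audio: 216 kbps = 0.216 Mbps.
Sum of rendition bitrates: (48.23+0.216) + (25.95+0.216) + (22+0.216) = 96.828 Mbps.
× 22020 s = 2,132,153 Mb = 266,519 MB = 248.2 GiB.

248.22 GiB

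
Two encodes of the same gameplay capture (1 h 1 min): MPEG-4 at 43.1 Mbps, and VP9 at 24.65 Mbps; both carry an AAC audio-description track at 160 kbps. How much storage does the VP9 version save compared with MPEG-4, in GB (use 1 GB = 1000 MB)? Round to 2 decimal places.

1 h 1 min = 61 min = 3660 s
Audio: 160 kbps = 0.160 Mbps.
MPEG-4: 43.260 Mbps × 3660 s = 158331.6 Mb = 19.791 GB.
VP9: 24.810 Mbps × 3660 s = 90804.6 Mb = 11.351 GB.
Saving: 19.791 − 11.351 = 8.441 GB.

8.44 GB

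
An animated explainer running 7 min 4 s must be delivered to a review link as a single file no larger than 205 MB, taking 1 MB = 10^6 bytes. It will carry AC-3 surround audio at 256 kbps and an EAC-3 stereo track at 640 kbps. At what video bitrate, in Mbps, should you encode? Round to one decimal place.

3.0 Mbps

Budget: 205 MB = 1640.0 Mb.
7 min 4 s = 424 s
Total bitrate budget: 1640.0 Mb / 424 s = 3.868 Mbps.
Audio total: 256 + 640 = 896 kbps = 0.896 Mbps.
Video: 3.868 − 0.896 = 2.972 Mbps.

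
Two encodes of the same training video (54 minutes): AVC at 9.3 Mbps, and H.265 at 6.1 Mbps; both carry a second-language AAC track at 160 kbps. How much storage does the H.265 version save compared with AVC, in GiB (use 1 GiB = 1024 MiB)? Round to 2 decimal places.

1.21 GiB

54 min = 3240 s
Audio: 160 kbps = 0.160 Mbps.
AVC: 9.460 Mbps × 3240 s = 30650.4 Mb = 3.568 GiB.
H.265: 6.260 Mbps × 3240 s = 20282.4 Mb = 2.361 GiB.
Saving: 3.568 − 2.361 = 1.207 GiB.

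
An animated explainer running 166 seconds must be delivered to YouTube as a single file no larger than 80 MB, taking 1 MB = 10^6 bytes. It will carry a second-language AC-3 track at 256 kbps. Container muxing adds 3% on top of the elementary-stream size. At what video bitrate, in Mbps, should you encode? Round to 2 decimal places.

3.49 Mbps

Budget: 80 MB = 640.0 Mb.
Stream payload after overhead: 640.0 / 1.03 = 621.4 Mb.
Total bitrate budget: 621.4 Mb / 166 s = 3.743 Mbps.
Audio: 256 kbps = 0.256 Mbps.
Video: 3.743 − 0.256 = 3.487 Mbps.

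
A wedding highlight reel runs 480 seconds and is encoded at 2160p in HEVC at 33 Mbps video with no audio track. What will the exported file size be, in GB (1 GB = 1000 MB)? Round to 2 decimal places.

1.98 GB

Total bitrate: 33 Mbps.
Stream data: 33.000 Mbps × 480 s = 15840.0 Mb.
15,840 Mb ÷ 8 = 1,980 MB → 1.980 GB.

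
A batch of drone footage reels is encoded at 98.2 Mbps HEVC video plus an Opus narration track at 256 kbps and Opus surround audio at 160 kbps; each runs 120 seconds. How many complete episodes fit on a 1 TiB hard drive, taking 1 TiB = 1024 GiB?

Audio total: 256 + 160 = 416 kbps = 0.416 Mbps.
Total bitrate: 98.616 Mbps.
Per item: 98.616 Mbps × 120 s = 11,834 Mb = 1,479 MB.
Capacity: 1 TiB = 8,796,093 Mb; 743.29 items → 743 complete.

743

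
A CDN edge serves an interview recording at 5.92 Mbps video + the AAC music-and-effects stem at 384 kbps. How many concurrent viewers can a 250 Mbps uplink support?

39

Audio: 384 kbps = 0.384 Mbps.
Per-viewer media rate: 6.304 Mbps.
250 Mbps = 250.0 Mbps; 250.0 / 6.304 = 39.66 → 39 viewers.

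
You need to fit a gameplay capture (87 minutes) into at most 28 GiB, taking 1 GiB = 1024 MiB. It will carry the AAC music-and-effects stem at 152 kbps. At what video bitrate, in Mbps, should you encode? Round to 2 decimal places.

Budget: 28 GiB = 240518.2 Mb.
87 min = 5220 s
Total bitrate budget: 240518.2 Mb / 5220 s = 46.076 Mbps.
Audio: 152 kbps = 0.152 Mbps.
Video: 46.076 − 0.152 = 45.924 Mbps.

45.92 Mbps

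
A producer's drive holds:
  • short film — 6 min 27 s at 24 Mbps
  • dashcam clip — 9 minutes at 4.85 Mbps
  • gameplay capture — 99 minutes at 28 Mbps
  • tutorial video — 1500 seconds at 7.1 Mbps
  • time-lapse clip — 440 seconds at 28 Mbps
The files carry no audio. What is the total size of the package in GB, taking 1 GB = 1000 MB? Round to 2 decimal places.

short film: 24.000 Mbps × 387 s = 9288.0 Mb
dashcam clip: 4.850 Mbps × 540 s = 2619.0 Mb
gameplay capture: 28.000 Mbps × 5940 s = 166320.0 Mb
tutorial video: 7.100 Mbps × 1500 s = 10650.0 Mb
time-lapse clip: 28.000 Mbps × 440 s = 12320.0 Mb
Total: 201197.0 Mb = 25149.6 MB.
= 25.15 GB.

25.15 GB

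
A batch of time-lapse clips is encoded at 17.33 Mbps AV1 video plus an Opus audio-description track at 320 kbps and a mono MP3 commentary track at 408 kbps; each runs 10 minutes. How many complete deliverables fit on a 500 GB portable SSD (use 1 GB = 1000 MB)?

10 min = 600 s
Audio total: 320 + 408 = 728 kbps = 0.728 Mbps.
Total bitrate: 18.058 Mbps.
Per item: 18.058 Mbps × 600 s = 10,835 Mb = 1,354 MB.
Capacity: 500 GB = 4,000,000 Mb; 369.18 items → 369 complete.

369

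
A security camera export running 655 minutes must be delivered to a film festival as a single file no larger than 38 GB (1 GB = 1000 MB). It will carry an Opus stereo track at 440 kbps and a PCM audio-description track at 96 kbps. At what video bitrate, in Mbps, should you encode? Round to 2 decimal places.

Budget: 38 GB = 304000.0 Mb.
655 min = 39300 s
Total bitrate budget: 304000.0 Mb / 39300 s = 7.735 Mbps.
Audio total: 440 + 96 = 536 kbps = 0.536 Mbps.
Video: 7.735 − 0.536 = 7.199 Mbps.

7.20 Mbps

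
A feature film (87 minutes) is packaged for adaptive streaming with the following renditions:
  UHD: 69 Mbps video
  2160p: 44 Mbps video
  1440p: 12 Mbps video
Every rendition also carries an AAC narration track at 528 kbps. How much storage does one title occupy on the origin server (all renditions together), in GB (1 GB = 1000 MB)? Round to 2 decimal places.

82.60 GB

87 min = 5220 s
Audio: 528 kbps = 0.528 Mbps.
Sum of rendition bitrates: (69+0.528) + (44+0.528) + (12+0.528) = 126.584 Mbps.
× 5220 s = 660,768 Mb = 82,596 MB = 82.60 GB.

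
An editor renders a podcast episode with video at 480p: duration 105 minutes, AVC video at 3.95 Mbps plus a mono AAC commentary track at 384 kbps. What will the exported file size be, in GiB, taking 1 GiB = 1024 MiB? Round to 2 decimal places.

3.18 GiB

105 min = 6300 s
Audio: 384 kbps = 0.384 Mbps.
Total bitrate: 3.95 + 0.384 = 4.334 Mbps.
Stream data: 4.334 Mbps × 6300 s = 27304.2 Mb.
27,304 Mb = 3,413,025,000 bytes ÷ 1,073,741,824 = 3.179 GiB.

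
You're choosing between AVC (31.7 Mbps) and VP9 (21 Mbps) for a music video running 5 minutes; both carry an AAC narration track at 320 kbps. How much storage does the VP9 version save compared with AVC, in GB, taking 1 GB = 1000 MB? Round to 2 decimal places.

0.40 GB

5 min = 300 s
Audio: 320 kbps = 0.320 Mbps.
AVC: 32.020 Mbps × 300 s = 9606.0 Mb = 1.201 GB.
VP9: 21.320 Mbps × 300 s = 6396.0 Mb = 0.799 GB.
Saving: 1.201 − 0.799 = 0.401 GB.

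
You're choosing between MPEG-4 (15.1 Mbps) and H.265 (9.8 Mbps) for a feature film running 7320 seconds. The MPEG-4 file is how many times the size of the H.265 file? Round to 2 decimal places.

1.54

MPEG-4: 15.100 Mbps × 7320 s = 110532.0 Mb = 13.816 GB.
H.265: 9.800 Mbps × 7320 s = 71736.0 Mb = 8.967 GB.
Ratio: 13.816 / 8.967 = 1.541.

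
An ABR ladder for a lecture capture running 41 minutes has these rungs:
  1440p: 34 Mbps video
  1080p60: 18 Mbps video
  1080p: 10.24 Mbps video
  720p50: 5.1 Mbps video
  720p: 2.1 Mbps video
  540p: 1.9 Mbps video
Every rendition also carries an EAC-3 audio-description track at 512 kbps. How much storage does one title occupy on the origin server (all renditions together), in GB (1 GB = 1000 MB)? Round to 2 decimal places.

22.88 GB

41 min = 2460 s
Audio: 512 kbps = 0.512 Mbps.
Sum of rendition bitrates: (34+0.512) + (18+0.512) + (10.24+0.512) + (5.1+0.512) + (2.1+0.512) + (1.9+0.512) = 74.412 Mbps.
× 2460 s = 183,054 Mb = 22,882 MB = 22.88 GB.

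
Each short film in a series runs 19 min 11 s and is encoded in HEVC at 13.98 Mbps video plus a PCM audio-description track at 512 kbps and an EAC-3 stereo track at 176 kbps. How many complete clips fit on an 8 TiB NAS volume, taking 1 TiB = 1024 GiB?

4168

19 min 11 s = 1151 s
Audio total: 512 + 176 = 688 kbps = 0.688 Mbps.
Total bitrate: 14.668 Mbps.
Per item: 14.668 Mbps × 1151 s = 16,883 Mb = 2,110 MB.
Capacity: 8 TiB = 70,368,744 Mb; 4168.06 items → 4168 complete.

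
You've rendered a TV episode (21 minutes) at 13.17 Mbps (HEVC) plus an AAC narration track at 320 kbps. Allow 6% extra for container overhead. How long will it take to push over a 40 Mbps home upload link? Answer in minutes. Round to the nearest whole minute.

21 min = 1260 s
Audio: 320 kbps = 0.320 Mbps.
Total bitrate: 13.490 Mbps.
File: 13.490 Mbps × 1260 s = 16997.4 Mb.
With 6% container overhead: ×1.06. → 18017.2 Mb.
At 40 Mbps: 18017.2 / 40 = 450.4 s ≈ 7.51 minutes.

8 minutes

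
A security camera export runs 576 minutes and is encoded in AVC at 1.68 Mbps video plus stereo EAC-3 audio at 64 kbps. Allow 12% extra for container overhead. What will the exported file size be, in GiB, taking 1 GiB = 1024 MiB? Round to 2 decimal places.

7.86 GiB

576 min = 34560 s
Audio: 64 kbps = 0.064 Mbps.
Total bitrate: 1.68 + 0.064 = 1.744 Mbps.
Stream data: 1.744 Mbps × 34560 s = 60272.6 Mb.
With 12% container overhead: ×1.12.
67,505 Mb = 8,438,169,600 bytes ÷ 1,073,741,824 = 7.859 GiB.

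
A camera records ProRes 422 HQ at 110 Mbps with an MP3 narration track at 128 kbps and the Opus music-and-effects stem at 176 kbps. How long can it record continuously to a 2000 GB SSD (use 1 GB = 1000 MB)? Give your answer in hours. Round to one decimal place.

Audio total: 128 + 176 = 304 kbps = 0.304 Mbps.
Total bitrate: 110 + 0.304 = 110.304 Mbps.
Capacity: 2000 GB = 16,000,000 Mb.
Recording time: 16,000,000 / 110.304 = 145,054 s ≈ 40.3 hours.

40.3 hours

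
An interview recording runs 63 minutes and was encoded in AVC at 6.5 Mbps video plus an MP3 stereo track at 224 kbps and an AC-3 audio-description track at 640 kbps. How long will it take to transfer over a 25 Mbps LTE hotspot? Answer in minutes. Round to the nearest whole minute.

19 minutes

63 min = 3780 s
Audio total: 224 + 640 = 864 kbps = 0.864 Mbps.
Total bitrate: 7.364 Mbps.
File: 7.364 Mbps × 3780 s = 27835.9 Mb.
At 25 Mbps: 27835.9 / 25 = 1113.4 s ≈ 18.6 minutes.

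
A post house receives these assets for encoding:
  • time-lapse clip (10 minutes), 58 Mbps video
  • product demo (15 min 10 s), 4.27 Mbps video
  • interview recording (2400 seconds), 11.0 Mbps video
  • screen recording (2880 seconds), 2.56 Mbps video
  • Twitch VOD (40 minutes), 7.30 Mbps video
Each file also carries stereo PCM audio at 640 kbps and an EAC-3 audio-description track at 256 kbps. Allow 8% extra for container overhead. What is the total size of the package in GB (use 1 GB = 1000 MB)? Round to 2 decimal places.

13.26 GB

Audio total: 640 + 256 = 896 kbps = 0.896 Mbps.
time-lapse clip: 58.896 Mbps × 600 s × 1.08 = 38164.6 Mb
product demo: 5.166 Mbps × 910 s × 1.08 = 5077.1 Mb
interview recording: 11.896 Mbps × 2400 s × 1.08 = 30834.4 Mb
screen recording: 3.456 Mbps × 2880 s × 1.08 = 10749.5 Mb
Twitch VOD: 8.196 Mbps × 2400 s × 1.08 = 21244.0 Mb
Total: 106069.8 Mb = 13258.7 MB.
= 13.26 GB.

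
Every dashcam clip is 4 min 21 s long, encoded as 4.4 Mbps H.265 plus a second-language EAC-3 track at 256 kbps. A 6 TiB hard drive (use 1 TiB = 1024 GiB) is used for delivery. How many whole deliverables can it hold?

4 min 21 s = 261 s
Audio: 256 kbps = 0.256 Mbps.
Total bitrate: 4.656 Mbps.
Per item: 4.656 Mbps × 261 s = 1,215 Mb = 151.9 MB.
Capacity: 6 TiB = 52,776,558 Mb; 43429.78 items → 43429 complete.

43429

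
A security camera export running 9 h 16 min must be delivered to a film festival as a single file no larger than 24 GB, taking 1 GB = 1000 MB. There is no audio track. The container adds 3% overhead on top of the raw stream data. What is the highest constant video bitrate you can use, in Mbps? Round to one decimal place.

5.6 Mbps

Budget: 24 GB = 192000.0 Mb.
Stream payload after overhead: 192000.0 / 1.03 = 186407.8 Mb.
9 h 16 min = 556 min = 33360 s
Total bitrate budget: 186407.8 Mb / 33360 s = 5.588 Mbps.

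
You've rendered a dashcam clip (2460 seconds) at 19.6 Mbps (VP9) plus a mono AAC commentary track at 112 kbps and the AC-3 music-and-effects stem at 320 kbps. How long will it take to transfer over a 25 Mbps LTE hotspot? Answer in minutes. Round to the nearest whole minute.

33 minutes

Audio total: 112 + 320 = 432 kbps = 0.432 Mbps.
Total bitrate: 20.032 Mbps.
File: 20.032 Mbps × 2460 s = 49278.7 Mb.
At 25 Mbps: 49278.7 / 25 = 1971.1 s ≈ 32.9 minutes.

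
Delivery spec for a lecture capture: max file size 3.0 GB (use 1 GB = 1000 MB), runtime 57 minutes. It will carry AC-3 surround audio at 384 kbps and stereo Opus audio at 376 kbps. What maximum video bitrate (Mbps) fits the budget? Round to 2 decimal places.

Budget: 3.0 GB = 24000.0 Mb.
57 min = 3420 s
Total bitrate budget: 24000.0 Mb / 3420 s = 7.018 Mbps.
Audio total: 384 + 376 = 760 kbps = 0.760 Mbps.
Video: 7.018 − 0.760 = 6.258 Mbps.

6.26 Mbps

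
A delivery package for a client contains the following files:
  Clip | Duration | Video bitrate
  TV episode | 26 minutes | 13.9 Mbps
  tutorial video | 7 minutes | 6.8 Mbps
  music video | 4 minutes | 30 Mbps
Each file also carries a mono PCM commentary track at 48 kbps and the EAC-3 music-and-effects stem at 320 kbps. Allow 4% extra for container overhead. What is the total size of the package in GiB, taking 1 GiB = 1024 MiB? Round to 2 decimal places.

Audio total: 48 + 320 = 368 kbps = 0.368 Mbps.
TV episode: 14.268 Mbps × 1560 s × 1.04 = 23148.4 Mb
tutorial video: 7.168 Mbps × 420 s × 1.04 = 3131.0 Mb
music video: 30.368 Mbps × 240 s × 1.04 = 7579.9 Mb
Total: 33859.2 Mb = 4232.4 MB.
= 3.942 GiB.

3.94 GiB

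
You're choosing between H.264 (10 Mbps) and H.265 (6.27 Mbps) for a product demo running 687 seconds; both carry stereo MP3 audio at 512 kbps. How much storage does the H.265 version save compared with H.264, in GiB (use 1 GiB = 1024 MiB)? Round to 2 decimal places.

Audio: 512 kbps = 0.512 Mbps.
H.264: 10.512 Mbps × 687 s = 7221.7 Mb = 0.841 GiB.
H.265: 6.782 Mbps × 687 s = 4659.2 Mb = 0.542 GiB.
Saving: 0.841 − 0.542 = 0.298 GiB.

0.30 GiB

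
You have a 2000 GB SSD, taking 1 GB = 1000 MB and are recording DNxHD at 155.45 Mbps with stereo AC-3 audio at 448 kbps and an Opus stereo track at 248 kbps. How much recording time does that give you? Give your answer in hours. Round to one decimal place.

28.5 hours

Audio total: 448 + 248 = 696 kbps = 0.696 Mbps.
Total bitrate: 155.45 + 0.696 = 156.146 Mbps.
Capacity: 2000 GB = 16,000,000 Mb.
Recording time: 16,000,000 / 156.146 = 102,468 s ≈ 28.5 hours.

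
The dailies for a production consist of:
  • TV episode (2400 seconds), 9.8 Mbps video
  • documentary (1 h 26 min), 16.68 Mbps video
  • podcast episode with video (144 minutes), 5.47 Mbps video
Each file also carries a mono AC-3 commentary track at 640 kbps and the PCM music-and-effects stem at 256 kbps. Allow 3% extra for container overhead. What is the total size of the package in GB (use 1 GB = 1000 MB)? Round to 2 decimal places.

22.06 GB

Audio total: 640 + 256 = 896 kbps = 0.896 Mbps.
TV episode: 10.696 Mbps × 2400 s × 1.03 = 26440.5 Mb
documentary: 17.576 Mbps × 5160 s × 1.03 = 93412.9 Mb
podcast episode with video: 6.366 Mbps × 8640 s × 1.03 = 56652.3 Mb
Total: 176505.7 Mb = 22063.2 MB.
= 22.06 GB.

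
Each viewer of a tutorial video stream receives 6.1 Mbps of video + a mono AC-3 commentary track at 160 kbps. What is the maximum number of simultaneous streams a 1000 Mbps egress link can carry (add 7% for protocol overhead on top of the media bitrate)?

Audio: 160 kbps = 0.160 Mbps.
Per-viewer media rate: 6.260 Mbps.
On the wire with 7% overhead: 6.698 Mbps.
1000 Mbps = 1,000 Mbps; 1,000 / 6.698 = 149.29 → 149 viewers.

149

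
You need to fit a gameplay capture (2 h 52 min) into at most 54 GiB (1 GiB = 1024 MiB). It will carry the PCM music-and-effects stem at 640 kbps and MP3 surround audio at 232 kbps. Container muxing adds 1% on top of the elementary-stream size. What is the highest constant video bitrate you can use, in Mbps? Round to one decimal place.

Budget: 54 GiB = 463856.5 Mb.
Stream payload after overhead: 463856.5 / 1.01 = 459263.8 Mb.
2 h 52 min = 172 min = 10320 s
Total bitrate budget: 459263.8 Mb / 10320 s = 44.502 Mbps.
Audio total: 640 + 232 = 872 kbps = 0.872 Mbps.
Video: 44.502 − 0.872 = 43.630 Mbps.

43.6 Mbps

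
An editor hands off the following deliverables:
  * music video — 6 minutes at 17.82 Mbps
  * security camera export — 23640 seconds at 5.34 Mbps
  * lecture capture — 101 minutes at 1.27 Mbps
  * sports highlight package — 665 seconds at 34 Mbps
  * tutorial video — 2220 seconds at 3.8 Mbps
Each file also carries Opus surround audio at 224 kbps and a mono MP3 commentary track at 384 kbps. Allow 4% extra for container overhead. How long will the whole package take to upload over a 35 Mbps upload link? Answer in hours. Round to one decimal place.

1.6 hours

Audio total: 224 + 384 = 608 kbps = 0.608 Mbps.
music video: 18.428 Mbps × 360 s × 1.04 = 6899.4 Mb
security camera export: 5.948 Mbps × 23640 s × 1.04 = 146235.1 Mb
lecture capture: 1.878 Mbps × 6060 s × 1.04 = 11835.9 Mb
sports highlight package: 34.608 Mbps × 665 s × 1.04 = 23934.9 Mb
tutorial video: 4.408 Mbps × 2220 s × 1.04 = 10177.2 Mb
Total: 199082.6 Mb = 24885.3 MB.
At 35 Mbps: 199082.6 / 35 = 5688 s ≈ 1.58 hours.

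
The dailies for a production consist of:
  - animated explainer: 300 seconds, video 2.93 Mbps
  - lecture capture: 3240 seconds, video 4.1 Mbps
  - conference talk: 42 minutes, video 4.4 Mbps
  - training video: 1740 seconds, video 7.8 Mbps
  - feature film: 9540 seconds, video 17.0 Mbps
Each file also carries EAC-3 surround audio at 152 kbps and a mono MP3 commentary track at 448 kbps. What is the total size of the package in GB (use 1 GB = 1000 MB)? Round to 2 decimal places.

Audio total: 152 + 448 = 600 kbps = 0.600 Mbps.
animated explainer: 3.530 Mbps × 300 s = 1059.0 Mb
lecture capture: 4.700 Mbps × 3240 s = 15228.0 Mb
conference talk: 5.000 Mbps × 2520 s = 12600.0 Mb
training video: 8.400 Mbps × 1740 s = 14616.0 Mb
feature film: 17.600 Mbps × 9540 s = 167904.0 Mb
Total: 211407.0 Mb = 26425.9 MB.
= 26.43 GB.

26.43 GB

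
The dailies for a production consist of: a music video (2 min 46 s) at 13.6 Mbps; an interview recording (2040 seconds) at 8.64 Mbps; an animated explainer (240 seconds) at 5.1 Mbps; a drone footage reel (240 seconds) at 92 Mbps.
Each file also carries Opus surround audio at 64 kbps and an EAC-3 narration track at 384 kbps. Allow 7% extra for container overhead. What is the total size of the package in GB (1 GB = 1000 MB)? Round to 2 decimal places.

5.94 GB

Audio total: 64 + 384 = 448 kbps = 0.448 Mbps.
music video: 14.048 Mbps × 166 s × 1.07 = 2495.2 Mb
interview recording: 9.088 Mbps × 2040 s × 1.07 = 19837.3 Mb
animated explainer: 5.548 Mbps × 240 s × 1.07 = 1424.7 Mb
drone footage reel: 92.448 Mbps × 240 s × 1.07 = 23740.6 Mb
Total: 47497.9 Mb = 5937.2 MB.
= 5.937 GB.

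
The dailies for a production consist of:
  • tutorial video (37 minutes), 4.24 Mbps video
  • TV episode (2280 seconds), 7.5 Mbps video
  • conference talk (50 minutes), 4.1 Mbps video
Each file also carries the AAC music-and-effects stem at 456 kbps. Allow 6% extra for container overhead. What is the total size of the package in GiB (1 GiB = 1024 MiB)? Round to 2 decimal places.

Audio: 456 kbps = 0.456 Mbps.
tutorial video: 4.696 Mbps × 2220 s × 1.06 = 11050.6 Mb
TV episode: 7.956 Mbps × 2280 s × 1.06 = 19228.1 Mb
conference talk: 4.556 Mbps × 3000 s × 1.06 = 14488.1 Mb
Total: 44766.8 Mb = 5595.8 MB.
= 5.212 GiB.

5.21 GiB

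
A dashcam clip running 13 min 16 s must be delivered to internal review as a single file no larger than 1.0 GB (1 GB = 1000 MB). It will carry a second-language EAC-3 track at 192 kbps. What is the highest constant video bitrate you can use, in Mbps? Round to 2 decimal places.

9.86 Mbps

Budget: 1.0 GB = 8000.0 Mb.
13 min 16 s = 796 s
Total bitrate budget: 8000.0 Mb / 796 s = 10.050 Mbps.
Audio: 192 kbps = 0.192 Mbps.
Video: 10.050 − 0.192 = 9.858 Mbps.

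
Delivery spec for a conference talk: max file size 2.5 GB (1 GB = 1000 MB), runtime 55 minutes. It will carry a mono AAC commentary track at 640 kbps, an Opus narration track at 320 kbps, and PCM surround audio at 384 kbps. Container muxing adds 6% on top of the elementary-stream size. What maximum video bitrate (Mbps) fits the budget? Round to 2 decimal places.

4.37 Mbps

Budget: 2.5 GB = 20000.0 Mb.
Stream payload after overhead: 20000.0 / 1.06 = 18867.9 Mb.
55 min = 3300 s
Total bitrate budget: 18867.9 Mb / 3300 s = 5.718 Mbps.
Audio total: 640 + 320 + 384 = 1344 kbps = 1.344 Mbps.
Video: 5.718 − 1.344 = 4.374 Mbps.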